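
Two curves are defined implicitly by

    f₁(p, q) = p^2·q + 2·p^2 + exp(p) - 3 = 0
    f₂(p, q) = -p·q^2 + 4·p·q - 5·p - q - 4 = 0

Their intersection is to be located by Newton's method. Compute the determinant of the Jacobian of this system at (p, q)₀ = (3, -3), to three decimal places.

642.481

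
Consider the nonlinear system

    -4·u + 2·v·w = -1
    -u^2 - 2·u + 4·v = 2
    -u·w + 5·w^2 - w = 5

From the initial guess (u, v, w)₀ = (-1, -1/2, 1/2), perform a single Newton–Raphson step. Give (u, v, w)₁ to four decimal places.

(0.0976, 0.2500, 1.3598)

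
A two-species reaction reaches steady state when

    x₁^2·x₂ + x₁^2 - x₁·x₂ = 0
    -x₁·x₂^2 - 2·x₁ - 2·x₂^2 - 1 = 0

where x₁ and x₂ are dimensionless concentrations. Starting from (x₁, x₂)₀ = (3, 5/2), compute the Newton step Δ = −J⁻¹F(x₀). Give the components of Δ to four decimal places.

At (3, 5/2): F = (24.0000, -38.2500).
Jacobian J = [[2·x₁·x₂ + 2·x₁ - x₂, x₁^2 - x₁], [-x₂^2 - 2, -2·x₁·x₂ - 4·x₂]].
At the point, J = [[18.5000, 6.0000], [-8.2500, -25.0000]] (det J = -413.0000).
Solving J·Δ = −F gives Δ = (-0.8971, -1.2340).

(-0.8971, -1.2340)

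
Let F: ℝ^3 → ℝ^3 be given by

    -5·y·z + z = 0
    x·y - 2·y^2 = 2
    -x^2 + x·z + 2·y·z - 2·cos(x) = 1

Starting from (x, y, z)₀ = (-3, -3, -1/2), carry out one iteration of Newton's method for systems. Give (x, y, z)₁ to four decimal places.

(-1.5946, -1.3093, -0.2642)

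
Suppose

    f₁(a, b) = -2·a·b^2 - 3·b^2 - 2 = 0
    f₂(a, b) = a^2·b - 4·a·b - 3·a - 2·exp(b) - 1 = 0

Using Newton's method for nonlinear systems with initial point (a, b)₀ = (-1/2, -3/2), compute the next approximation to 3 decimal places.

At (-1/2, -3/2): F = (-6.500, -3.32126).
Jacobian J = [[-2·b^2, -4·a·b - 6·b], [2·a·b - 4·b - 3, a^2 - 4·a - 2·exp(b)]].
At the point, J = [[-4.500, 6.000], [4.500, 1.80374]] (det J = -35.11683).
Solving J·Δ = −F gives Δ = (0.234, 1.259).
Then the next iterate is (a, b)₁ = (-0.266, -0.241).

(-0.266, -0.241)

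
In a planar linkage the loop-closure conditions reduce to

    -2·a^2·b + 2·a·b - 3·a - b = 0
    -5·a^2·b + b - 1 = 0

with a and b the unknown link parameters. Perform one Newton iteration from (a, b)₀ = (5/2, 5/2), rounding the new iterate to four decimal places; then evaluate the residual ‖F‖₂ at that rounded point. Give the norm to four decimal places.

18.4333

At (5/2, 5/2): F = (-28.7500, -76.6250).
Jacobian J = [[-4·a·b + 2·b - 3, -2·a^2 + 2·a - 1], [-10·a·b, -5·a^2 + 1]].
At the point, J = [[-23.0000, -8.5000], [-62.5000, -30.2500]] (det J = 164.5000).
Solving J·Δ = −F gives Δ = (-1.3275, 0.2097).
Then the next iterate is (a, b)₁ = (1.1725, 2.7097).
Re-evaluating at (1.1725, 2.7097): F = (-7.323308, -16.916185), so ‖F‖₂ = 18.4333.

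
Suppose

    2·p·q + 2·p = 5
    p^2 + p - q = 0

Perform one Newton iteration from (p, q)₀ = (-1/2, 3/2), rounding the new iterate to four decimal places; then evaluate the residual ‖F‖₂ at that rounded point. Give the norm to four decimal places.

4.2367

At (-1/2, 3/2): F = (-7.5000, -1.7500).
Jacobian J = [[2·q + 2, 2·p], [2·p + 1, -1]].
At the point, J = [[5.0000, -1.0000], [0.0000, -1.0000]] (det J = -5.0000).
Solving J·Δ = −F gives Δ = (1.1500, -1.7500).
Then the next iterate is (p, q)₁ = (0.6500, -0.2500).
Re-evaluating at (0.6500, -0.2500): F = (-4.0250, 1.3225), so ‖F‖₂ = 4.2367.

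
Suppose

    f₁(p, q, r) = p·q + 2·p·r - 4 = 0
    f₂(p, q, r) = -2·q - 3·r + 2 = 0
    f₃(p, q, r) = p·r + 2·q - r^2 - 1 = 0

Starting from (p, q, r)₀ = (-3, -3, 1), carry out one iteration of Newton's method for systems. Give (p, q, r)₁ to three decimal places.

(-9.211, 1.789, -0.526)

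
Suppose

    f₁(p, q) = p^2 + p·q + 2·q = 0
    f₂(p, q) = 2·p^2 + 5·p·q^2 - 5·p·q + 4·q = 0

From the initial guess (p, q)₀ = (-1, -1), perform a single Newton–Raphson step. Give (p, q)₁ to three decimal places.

(-0.810, -0.429)

At (-1, -1): F = (0.000, -12.000).
Jacobian J = [[2·p + q, p + 2], [4·p + 5·q^2 - 5·q, 10·p·q - 5·p + 4]].
At the point, J = [[-3.000, 1.000], [6.000, 19.000]] (det J = -63.000).
Solving J·Δ = −F gives Δ = (0.190, 0.571).
Then the next iterate is (p, q)₁ = (-0.810, -0.429).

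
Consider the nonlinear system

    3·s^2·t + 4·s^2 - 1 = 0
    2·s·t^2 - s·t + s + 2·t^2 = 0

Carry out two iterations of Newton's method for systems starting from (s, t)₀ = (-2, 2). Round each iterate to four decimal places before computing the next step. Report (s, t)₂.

(-0.8182, 0.0842)

At (-2, 2): F = (39.0000, -6.0000).
Jacobian J = [[6·s·t + 8·s, 3·s^2], [2·t^2 - t + 1, 4·s·t - s + 4·t]].
At the point, J = [[-40.0000, 12.0000], [7.0000, -6.0000]] (det J = 156.0000).
Solving J·Δ = −F gives Δ = (1.0385, 0.2115).
Then the next iterate is (s, t)₁ = (-0.9615, 2.2115).
Round to (-0.9615, 2.2115) and repeat: F = (8.831406, 1.541444), J = [[-20.450144, 2.773447], [8.569965, 1.302071]].
Δ = (0.1433, -2.1273), so (s, t)₂ = (-0.8182, 0.0842).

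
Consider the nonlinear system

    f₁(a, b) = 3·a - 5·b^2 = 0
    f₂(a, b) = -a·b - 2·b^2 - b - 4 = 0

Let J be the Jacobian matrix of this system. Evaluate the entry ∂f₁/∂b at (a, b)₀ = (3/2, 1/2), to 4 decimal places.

∂f₁/∂b = -10·b.
At (3/2, 1/2) this is -5.0000.

-5.0000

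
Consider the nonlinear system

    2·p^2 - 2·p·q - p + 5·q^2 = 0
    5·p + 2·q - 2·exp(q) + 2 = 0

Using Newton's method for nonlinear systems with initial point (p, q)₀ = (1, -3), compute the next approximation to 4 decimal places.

At (1, -3): F = (52.0000, 0.900426).
Jacobian J = [[4·p - 2·q - 1, -2·p + 10·q], [5, -2·exp(q) + 2]].
At the point, J = [[9.0000, -32.0000], [5.0000, 1.900426]] (det J = 177.103833).
Solving J·Δ = −F gives Δ = (-0.7207, 1.4223).
Then the next iterate is (p, q)₁ = (0.2793, -1.5777).

(0.2793, -1.5777)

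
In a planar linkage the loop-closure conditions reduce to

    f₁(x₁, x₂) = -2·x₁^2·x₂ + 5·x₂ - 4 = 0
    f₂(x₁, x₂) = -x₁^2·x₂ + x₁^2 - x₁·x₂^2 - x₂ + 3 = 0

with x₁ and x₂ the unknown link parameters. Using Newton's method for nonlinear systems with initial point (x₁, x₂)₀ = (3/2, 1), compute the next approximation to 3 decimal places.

(0.931, 1.171)

At (3/2, 1): F = (-3.500, 0.500).
Jacobian J = [[-4·x₁·x₂, -2·x₁^2 + 5], [-2·x₁·x₂ + 2·x₁ - x₂^2, -x₁^2 - 2·x₁·x₂ - 1]].
At the point, J = [[-6.000, 0.500], [-1.000, -6.250]] (det J = 38.000).
Solving J·Δ = −F gives Δ = (-0.569, 0.171).
Then the next iterate is (x₁, x₂)₁ = (0.931, 1.171).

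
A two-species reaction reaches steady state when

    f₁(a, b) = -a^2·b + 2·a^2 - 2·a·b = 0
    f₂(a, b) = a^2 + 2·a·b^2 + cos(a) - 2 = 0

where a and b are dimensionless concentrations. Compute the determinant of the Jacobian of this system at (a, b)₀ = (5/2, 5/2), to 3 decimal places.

2.642

J = [[-2·a·b + 4·a - 2·b, -a^2 - 2·a], [2·a + 2·b^2 - sin(a), 4·a·b]].
At the point, J = [[-7.500, -11.250], [16.90153, 25.000]].
det J = 2.642.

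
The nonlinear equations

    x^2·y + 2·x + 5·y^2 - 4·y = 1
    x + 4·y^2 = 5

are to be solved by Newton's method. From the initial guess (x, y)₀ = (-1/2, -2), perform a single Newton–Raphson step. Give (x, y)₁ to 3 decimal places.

(-4.441, -1.590)

At (-1/2, -2): F = (25.500, 10.500).
Jacobian J = [[2·x·y + 2, x^2 + 10·y - 4], [1, 8·y]].
At the point, J = [[4.000, -23.750], [1.000, -16.000]] (det J = -40.250).
Solving J·Δ = −F gives Δ = (-3.941, 0.410).
Then the next iterate is (x, y)₁ = (-4.441, -1.590).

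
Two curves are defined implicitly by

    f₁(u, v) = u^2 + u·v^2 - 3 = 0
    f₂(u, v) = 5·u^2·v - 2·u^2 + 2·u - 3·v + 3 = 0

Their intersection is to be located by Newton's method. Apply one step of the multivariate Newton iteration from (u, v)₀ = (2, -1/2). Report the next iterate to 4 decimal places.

(1.8385, -0.0932)

At (2, -1/2): F = (1.5000, -9.5000).
Jacobian J = [[2·u + v^2, 2·u·v], [10·u·v - 4·u + 2, 5·u^2 - 3]].
At the point, J = [[4.2500, -2.0000], [-16.0000, 17.0000]] (det J = 40.2500).
Solving J·Δ = −F gives Δ = (-0.1615, 0.4068).
Then the next iterate is (u, v)₁ = (1.8385, -0.0932).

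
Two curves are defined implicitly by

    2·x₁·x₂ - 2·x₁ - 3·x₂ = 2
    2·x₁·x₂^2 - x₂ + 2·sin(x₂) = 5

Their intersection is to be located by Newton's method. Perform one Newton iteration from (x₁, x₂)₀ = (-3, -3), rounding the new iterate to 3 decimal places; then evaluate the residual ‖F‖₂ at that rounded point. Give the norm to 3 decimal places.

69.244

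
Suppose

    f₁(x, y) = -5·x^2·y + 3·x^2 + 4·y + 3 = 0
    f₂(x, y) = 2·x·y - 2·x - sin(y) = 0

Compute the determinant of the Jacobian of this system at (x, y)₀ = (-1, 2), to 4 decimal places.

-20.1739

J = [[-10·x·y + 6·x, -5·x^2 + 4], [2·y - 2, 2·x - cos(y)]].
At the point, J = [[14.0000, -1.0000], [2.0000, -1.583853]].
det J = -20.1739.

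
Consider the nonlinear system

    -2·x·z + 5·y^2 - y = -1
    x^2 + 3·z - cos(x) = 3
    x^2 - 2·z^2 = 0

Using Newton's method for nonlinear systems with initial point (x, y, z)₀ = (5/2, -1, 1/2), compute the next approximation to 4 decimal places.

(1.4177, -0.5695, 0.6693)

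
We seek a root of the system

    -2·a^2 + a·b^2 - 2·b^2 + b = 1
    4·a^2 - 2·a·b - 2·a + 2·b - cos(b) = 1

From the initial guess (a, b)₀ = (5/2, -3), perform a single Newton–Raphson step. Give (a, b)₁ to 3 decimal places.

At (5/2, -3): F = (-12.000, 28.98999).
Jacobian J = [[-4·a + b^2, 2·a·b - 4·b + 1], [8·a - 2·b - 2, -2·a + sin(b) + 2]].
At the point, J = [[-1.000, -2.000], [24.000, -3.14112]] (det J = 51.14112).
Solving J·Δ = −F gives Δ = (-1.871, -5.065).
Then the next iterate is (a, b)₁ = (0.629, -8.065).

(0.629, -8.065)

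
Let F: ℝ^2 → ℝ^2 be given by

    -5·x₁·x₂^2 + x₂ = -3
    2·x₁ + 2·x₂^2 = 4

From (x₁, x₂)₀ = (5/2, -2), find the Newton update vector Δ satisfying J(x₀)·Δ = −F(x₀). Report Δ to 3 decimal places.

(1.155, 1.414)

At (5/2, -2): F = (-49.000, 9.000).
Jacobian J = [[-5·x₂^2, -10·x₁·x₂ + 1], [2, 4·x₂]].
At the point, J = [[-20.000, 51.000], [2.000, -8.000]] (det J = 58.000).
Solving J·Δ = −F gives Δ = (1.155, 1.414).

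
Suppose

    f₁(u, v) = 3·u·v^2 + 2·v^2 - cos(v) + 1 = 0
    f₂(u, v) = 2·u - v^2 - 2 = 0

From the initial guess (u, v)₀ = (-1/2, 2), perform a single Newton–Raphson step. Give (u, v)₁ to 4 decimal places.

At (-1/2, 2): F = (3.416147, -7.0000).
Jacobian J = [[3·v^2, 6·u·v + 4·v + sin(v)], [2, -2·v]].
At the point, J = [[12.0000, 2.909297], [2.0000, -4.0000]] (det J = -53.818595).
Solving J·Δ = −F gives Δ = (0.1245, -1.6877).
Then the next iterate is (u, v)₁ = (-0.3755, 0.3123).

(-0.3755, 0.3123)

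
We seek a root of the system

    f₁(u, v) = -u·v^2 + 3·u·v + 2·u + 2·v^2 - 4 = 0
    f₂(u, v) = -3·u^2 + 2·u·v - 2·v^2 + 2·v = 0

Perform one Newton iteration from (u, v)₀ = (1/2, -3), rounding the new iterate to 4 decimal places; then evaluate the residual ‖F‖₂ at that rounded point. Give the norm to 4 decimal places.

At (1/2, -3): F = (6.0000, -27.7500).
Jacobian J = [[-v^2 + 3·v + 2, -2·u·v + 3·u + 4·v], [-6·u + 2·v, 2·u - 4·v + 2]].
At the point, J = [[-16.0000, -7.5000], [-9.0000, 15.0000]] (det J = -307.5000).
Solving J·Δ = −F gives Δ = (-0.3841, 1.6195).
Then the next iterate is (u, v)₁ = (0.1159, -1.3805).
Re-evaluating at (0.1159, -1.3805): F = (-0.657519, -6.932859), so ‖F‖₂ = 6.9640.

6.9640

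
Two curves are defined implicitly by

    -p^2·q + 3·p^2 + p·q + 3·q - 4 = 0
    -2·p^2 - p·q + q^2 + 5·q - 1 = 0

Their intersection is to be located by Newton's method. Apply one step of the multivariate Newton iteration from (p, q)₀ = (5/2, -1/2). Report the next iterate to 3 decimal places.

(1.857, 5.095)

At (5/2, -1/2): F = (15.125, -14.500).
Jacobian J = [[-2·p·q + 6·p + q, -p^2 + p + 3], [-4·p - q, -p + 2·q + 5]].
At the point, J = [[17.000, -0.750], [-9.500, 1.500]] (det J = 18.375).
Solving J·Δ = −F gives Δ = (-0.643, 5.595).
Then the next iterate is (p, q)₁ = (1.857, 5.095).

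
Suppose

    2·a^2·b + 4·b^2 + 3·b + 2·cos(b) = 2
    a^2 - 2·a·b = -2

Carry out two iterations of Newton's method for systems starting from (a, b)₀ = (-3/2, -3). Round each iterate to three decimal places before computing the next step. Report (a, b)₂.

At (-3/2, -3): F = (9.52002, -4.750).
Jacobian J = [[4·a·b, 2·a^2 + 8·b - 2·sin(b) + 3], [2·a - 2·b, -2·a]].
At the point, J = [[18.000, -16.21776], [3.000, 3.000]] (det J = 102.65328).
Solving J·Δ = −F gives Δ = (0.472, 1.111).
Then the next iterate is (a, b)₁ = (-1.028, -1.889).
Round to (-1.028, -1.889) and repeat: F = (1.98803, -0.827), J = [[7.76757, -8.09883], [1.722, 2.056]].
Δ = (0.087, 0.329), so (a, b)₂ = (-0.941, -1.560).

(-0.941, -1.560)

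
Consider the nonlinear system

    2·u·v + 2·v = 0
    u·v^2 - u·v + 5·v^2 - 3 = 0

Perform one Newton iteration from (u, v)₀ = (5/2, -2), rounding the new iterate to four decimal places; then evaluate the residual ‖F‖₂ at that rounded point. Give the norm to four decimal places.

At (5/2, -2): F = (-14.0000, 32.0000).
Jacobian J = [[2·v, 2·u + 2], [v^2 - v, 2·u·v - u + 10·v]].
At the point, J = [[-4.0000, 7.0000], [6.0000, -32.5000]] (det J = 88.0000).
Solving J·Δ = −F gives Δ = (-2.6250, 0.5000).
Then the next iterate is (u, v)₁ = (-0.1250, -1.5000).
Re-evaluating at (-0.1250, -1.5000): F = (-2.6250, 7.781250), so ‖F‖₂ = 8.2121.

8.2121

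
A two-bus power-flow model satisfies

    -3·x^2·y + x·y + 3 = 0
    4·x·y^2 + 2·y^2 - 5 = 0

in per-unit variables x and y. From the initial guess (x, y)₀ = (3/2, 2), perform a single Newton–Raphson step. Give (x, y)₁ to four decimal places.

(1.2704, 1.2710)

At (3/2, 2): F = (-7.5000, 27.0000).
Jacobian J = [[-6·x·y + y, -3·x^2 + x], [4·y^2, 8·x·y + 4·y]].
At the point, J = [[-16.0000, -5.2500], [16.0000, 32.0000]] (det J = -428.0000).
Solving J·Δ = −F gives Δ = (-0.2296, -0.7290).
Then the next iterate is (x, y)₁ = (1.2704, 1.2710).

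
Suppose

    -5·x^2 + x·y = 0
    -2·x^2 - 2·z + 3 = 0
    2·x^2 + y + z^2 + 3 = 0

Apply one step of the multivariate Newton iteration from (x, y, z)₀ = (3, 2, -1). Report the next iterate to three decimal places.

(1.500, 1.000, 1.500)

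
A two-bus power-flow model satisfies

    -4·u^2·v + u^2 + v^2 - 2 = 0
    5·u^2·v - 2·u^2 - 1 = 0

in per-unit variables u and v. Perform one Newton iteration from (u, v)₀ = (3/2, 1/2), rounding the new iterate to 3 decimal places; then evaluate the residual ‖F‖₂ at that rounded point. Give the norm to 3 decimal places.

At (3/2, 1/2): F = (-4.000, 0.125).
Jacobian J = [[-8·u·v + 2·u, -4·u^2 + 2·v], [10·u·v - 4·u, 5·u^2]].
At the point, J = [[-3.000, -8.000], [1.500, 11.250]] (det J = -21.750).
Solving J·Δ = −F gives Δ = (-2.023, 0.259).
Then the next iterate is (u, v)₁ = (-0.523, 0.759).
Re-evaluating at (-0.523, 0.759): F = (-1.98082, -0.50902), so ‖F‖₂ = 2.045.

2.045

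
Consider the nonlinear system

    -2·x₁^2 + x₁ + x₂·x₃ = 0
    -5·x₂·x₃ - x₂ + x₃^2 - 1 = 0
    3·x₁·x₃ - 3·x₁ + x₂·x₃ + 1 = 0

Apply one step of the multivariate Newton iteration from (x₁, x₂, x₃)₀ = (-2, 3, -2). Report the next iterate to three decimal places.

(-0.797, 2.250, -0.776)

At (-2, 3, -2): F = (-16.000, 30.000, 13.000).
Jacobian J = [[-4·x₁ + 1, x₃, x₂], [0, -5·x₃ - 1, -5·x₂ + 2·x₃], [3·x₃ - 3, x₃, 3·x₁ + x₂]].
At the point, J = [[9.000, -2.000, 3.000], [0.000, 9.000, -19.000], [-9.000, -2.000, -3.000]] (det J = -684.000).
Solving J·Δ = −F gives Δ = (1.203, -0.750, 1.224).
Then the next iterate is (x₁, x₂, x₃)₁ = (-0.797, 2.250, -0.776).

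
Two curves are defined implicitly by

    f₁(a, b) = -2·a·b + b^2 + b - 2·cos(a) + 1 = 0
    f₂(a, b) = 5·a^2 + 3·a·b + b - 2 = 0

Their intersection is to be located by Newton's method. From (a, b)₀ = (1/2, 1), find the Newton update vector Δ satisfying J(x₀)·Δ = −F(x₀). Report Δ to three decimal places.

(-0.155, -0.203)

At (1/2, 1): F = (0.24483, 1.750).
Jacobian J = [[-2·b + 2·sin(a), -2·a + 2·b + 1], [10·a + 3·b, 3·a + 1]].
At the point, J = [[-1.04115, 2.000], [8.000, 2.500]] (det J = -18.60287).
Solving J·Δ = −F gives Δ = (-0.155, -0.203).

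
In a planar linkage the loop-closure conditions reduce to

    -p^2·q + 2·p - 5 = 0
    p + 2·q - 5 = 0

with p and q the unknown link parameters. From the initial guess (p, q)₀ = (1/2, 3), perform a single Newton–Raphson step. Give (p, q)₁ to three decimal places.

(-4.714, 4.857)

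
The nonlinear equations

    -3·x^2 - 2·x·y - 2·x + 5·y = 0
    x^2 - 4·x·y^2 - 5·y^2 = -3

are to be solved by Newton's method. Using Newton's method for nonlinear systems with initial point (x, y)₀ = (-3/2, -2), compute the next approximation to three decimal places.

At (-3/2, -2): F = (-19.750, 9.250).
Jacobian J = [[-6·x - 2·y - 2, -2·x + 5], [2·x - 4·y^2, -8·x·y - 10·y]].
At the point, J = [[11.000, 8.000], [-19.000, -4.000]] (det J = 108.000).
Solving J·Δ = −F gives Δ = (-0.046, 2.532).
Then the next iterate is (x, y)₁ = (-1.546, 0.532).

(-1.546, 0.532)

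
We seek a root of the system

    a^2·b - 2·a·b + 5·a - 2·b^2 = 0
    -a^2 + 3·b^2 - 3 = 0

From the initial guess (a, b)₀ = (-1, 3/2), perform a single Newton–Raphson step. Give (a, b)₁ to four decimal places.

At (-1, 3/2): F = (-5.0000, 2.7500).
Jacobian J = [[2·a·b - 2·b + 5, a^2 - 2·a - 4·b], [-2·a, 6·b]].
At the point, J = [[-1.0000, -3.0000], [2.0000, 9.0000]] (det J = -3.0000).
Solving J·Δ = −F gives Δ = (-12.2500, 2.4167).
Then the next iterate is (a, b)₁ = (-13.2500, 3.9167).

(-13.2500, 3.9167)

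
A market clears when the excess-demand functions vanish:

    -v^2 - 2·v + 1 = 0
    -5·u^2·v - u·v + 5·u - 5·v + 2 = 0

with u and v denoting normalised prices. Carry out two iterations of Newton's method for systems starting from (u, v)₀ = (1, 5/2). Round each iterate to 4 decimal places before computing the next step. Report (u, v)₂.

At (1, 5/2): F = (-10.2500, -20.5000).
Jacobian J = [[0, -2·v - 2], [-10·u·v - v + 5, -5·u^2 - u - 5]].
At the point, J = [[0.0000, -7.0000], [-22.5000, -11.0000]] (det J = -157.5000).
Solving J·Δ = −F gives Δ = (-0.1952, -1.4643).
Then the next iterate is (u, v)₁ = (0.8048, 1.0357).
Round to (0.8048, 1.0357) and repeat: F = (-2.144074, -3.342162), J = [[0.0000, -4.0714], [-4.371014, -9.043315]].
Δ = (0.3249, -0.5266), so (u, v)₂ = (1.1297, 0.5091).

(1.1297, 0.5091)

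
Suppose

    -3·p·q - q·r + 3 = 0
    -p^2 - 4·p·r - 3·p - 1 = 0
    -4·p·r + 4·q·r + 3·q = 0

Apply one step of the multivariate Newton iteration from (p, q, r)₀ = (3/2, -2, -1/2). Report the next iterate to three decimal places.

At (3/2, -2, -1/2): F = (11.000, -4.750, 1.000).
Jacobian J = [[-3·q, -3·p - r, -q], [-2·p - 4·r - 3, 0, -4·p], [-4·r, 4·r + 3, -4·p + 4·q]].
At the point, J = [[6.000, -4.000, 2.000], [-4.000, 0.000, -6.000], [2.000, 1.000, -14.000]] (det J = 300.000).
Solving J·Δ = −F gives Δ = (-1.155, 1.007, -0.022).
Then the next iterate is (p, q, r)₁ = (0.345, -0.993, -0.522).

(0.345, -0.993, -0.522)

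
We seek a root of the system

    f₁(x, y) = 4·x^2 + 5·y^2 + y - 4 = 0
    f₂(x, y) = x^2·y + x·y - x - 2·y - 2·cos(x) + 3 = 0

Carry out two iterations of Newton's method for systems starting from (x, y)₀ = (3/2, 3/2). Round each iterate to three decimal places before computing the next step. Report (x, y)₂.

(0.700, 0.658)

At (3/2, 3/2): F = (17.750, 3.98353).
Jacobian J = [[8·x, 10·y + 1], [2·x·y + y + 2·sin(x) - 1, x^2 + x - 2]].
At the point, J = [[12.000, 16.000], [6.99499, 1.750]] (det J = -90.91984).
Solving J·Δ = −F gives Δ = (-0.359, -0.840).
Then the next iterate is (x, y)₁ = (1.141, 0.660).
Round to (1.141, 0.660) and repeat: F = (4.04552, 1.31793), J = [[9.128, 7.600], [2.98422, 0.44288]].
Δ = (-0.441, -0.002), so (x, y)₂ = (0.700, 0.658).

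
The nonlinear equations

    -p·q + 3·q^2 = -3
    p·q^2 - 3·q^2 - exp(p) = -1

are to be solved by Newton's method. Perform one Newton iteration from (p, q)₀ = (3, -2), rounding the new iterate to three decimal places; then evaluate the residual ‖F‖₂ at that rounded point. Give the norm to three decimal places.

8.423

At (3, -2): F = (21.000, -19.08554).
Jacobian J = [[-q, -p + 6·q], [q^2 - exp(p), 2·p·q - 6·q]].
At the point, J = [[2.000, -15.000], [-16.08554, 0.000]] (det J = -241.28305).
Solving J·Δ = −F gives Δ = (-1.187, 1.242).
Then the next iterate is (p, q)₁ = (1.813, -0.758).
Re-evaluating at (1.813, -0.758): F = (6.09795, -5.81081), so ‖F‖₂ = 8.423.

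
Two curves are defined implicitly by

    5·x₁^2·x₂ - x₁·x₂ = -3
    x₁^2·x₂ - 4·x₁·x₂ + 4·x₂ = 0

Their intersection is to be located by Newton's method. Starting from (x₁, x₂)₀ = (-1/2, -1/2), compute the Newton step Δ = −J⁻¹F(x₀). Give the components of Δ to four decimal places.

At (-1/2, -1/2): F = (2.1250, -3.1250).
Jacobian J = [[10·x₁·x₂ - x₂, 5·x₁^2 - x₁], [2·x₁·x₂ - 4·x₂, x₁^2 - 4·x₁ + 4]].
At the point, J = [[3.0000, 1.7500], [2.5000, 6.2500]] (det J = 14.3750).
Solving J·Δ = −F gives Δ = (-1.3043, 1.0217).

(-1.3043, 1.0217)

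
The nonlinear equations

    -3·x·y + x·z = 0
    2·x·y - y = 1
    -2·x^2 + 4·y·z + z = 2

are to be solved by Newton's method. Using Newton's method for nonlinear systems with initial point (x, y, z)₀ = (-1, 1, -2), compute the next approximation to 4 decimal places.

(-0.8980, -0.2653, -1.3061)

At (-1, 1, -2): F = (5.0000, -4.0000, -14.0000).
Jacobian J = [[-3·y + z, -3·x, x], [2·y, 2·x - 1, 0], [-4·x, 4·z, 4·y + 1]].
At the point, J = [[-5.0000, 3.0000, -1.0000], [2.0000, -3.0000, 0.0000], [4.0000, -8.0000, 5.0000]] (det J = 49.0000).
Solving J·Δ = −F gives Δ = (0.1020, -1.2653, 0.6939).
Then the next iterate is (x, y, z)₁ = (-0.8980, -0.2653, -1.3061).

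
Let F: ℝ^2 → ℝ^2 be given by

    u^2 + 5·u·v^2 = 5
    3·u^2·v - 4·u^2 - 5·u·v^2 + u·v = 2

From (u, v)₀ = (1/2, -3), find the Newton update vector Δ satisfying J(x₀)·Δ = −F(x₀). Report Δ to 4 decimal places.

(-0.8974, -1.5687)

At (1/2, -3): F = (17.7500, -29.2500).
Jacobian J = [[2·u + 5·v^2, 10·u·v], [6·u·v - 8·u - 5·v^2 + v, 3·u^2 - 10·u·v + u]].
At the point, J = [[46.0000, -15.0000], [-61.0000, 16.2500]] (det J = -167.5000).
Solving J·Δ = −F gives Δ = (-0.8974, -1.5687).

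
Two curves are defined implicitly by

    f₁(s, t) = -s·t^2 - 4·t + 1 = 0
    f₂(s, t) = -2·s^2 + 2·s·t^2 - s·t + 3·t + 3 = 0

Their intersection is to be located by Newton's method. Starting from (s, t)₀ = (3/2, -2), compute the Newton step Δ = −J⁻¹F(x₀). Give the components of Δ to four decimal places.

At (3/2, -2): F = (3.0000, 7.5000).
Jacobian J = [[-t^2, -2·s·t - 4], [-4·s + 2·t^2 - t, 4·s·t - s + 3]].
At the point, J = [[-4.0000, 2.0000], [4.0000, -10.5000]] (det J = 34.0000).
Solving J·Δ = −F gives Δ = (1.3676, 1.2353).

(1.3676, 1.2353)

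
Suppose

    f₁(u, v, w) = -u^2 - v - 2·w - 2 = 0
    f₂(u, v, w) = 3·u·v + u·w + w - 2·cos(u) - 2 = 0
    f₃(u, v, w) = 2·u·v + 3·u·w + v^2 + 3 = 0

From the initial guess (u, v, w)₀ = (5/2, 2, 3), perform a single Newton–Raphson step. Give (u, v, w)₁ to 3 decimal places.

At (5/2, 2, 3): F = (-16.250, 25.10229, 39.500).
Jacobian J = [[-2·u, -1, -2], [3·v + w + 2·sin(u), 3·u, u + 1], [2·v + 3·w, 2·u + 2·v, 3·u]].
At the point, J = [[-5.000, -1.000, -2.000], [10.19694, 7.500, 3.500], [13.000, 9.000, 7.500]] (det J = -81.31792).
Solving J·Δ = −F gives Δ = (-2.601, 1.235, -2.240).
Then the next iterate is (u, v, w)₁ = (-0.101, 3.235, 0.760).

(-0.101, 3.235, 0.760)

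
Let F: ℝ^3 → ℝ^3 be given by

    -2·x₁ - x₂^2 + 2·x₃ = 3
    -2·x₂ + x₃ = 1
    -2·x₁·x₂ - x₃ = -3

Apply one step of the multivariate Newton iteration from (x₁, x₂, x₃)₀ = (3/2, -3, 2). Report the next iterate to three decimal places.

(0.600, -0.680, -0.360)

At (3/2, -3, 2): F = (-11.000, 7.000, 10.000).
Jacobian J = [[-2, -2·x₂, 2], [0, -2, 1], [-2·x₂, -2·x₁, -1]].
At the point, J = [[-2.000, 6.000, 2.000], [0.000, -2.000, 1.000], [6.000, -3.000, -1.000]] (det J = 50.000).
Solving J·Δ = −F gives Δ = (-0.900, 2.320, -2.360).
Then the next iterate is (x₁, x₂, x₃)₁ = (0.600, -0.680, -0.360).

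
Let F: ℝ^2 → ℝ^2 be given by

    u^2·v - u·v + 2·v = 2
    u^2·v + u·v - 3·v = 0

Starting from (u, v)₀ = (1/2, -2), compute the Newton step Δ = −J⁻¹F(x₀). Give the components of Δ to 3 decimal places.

At (1/2, -2): F = (-5.500, 4.500).
Jacobian J = [[2·u·v - v, u^2 - u + 2], [2·u·v + v, u^2 + u - 3]].
At the point, J = [[0.000, 1.750], [-4.000, -2.250]] (det J = 7.000).
Solving J·Δ = −F gives Δ = (-0.643, 3.143).

(-0.643, 3.143)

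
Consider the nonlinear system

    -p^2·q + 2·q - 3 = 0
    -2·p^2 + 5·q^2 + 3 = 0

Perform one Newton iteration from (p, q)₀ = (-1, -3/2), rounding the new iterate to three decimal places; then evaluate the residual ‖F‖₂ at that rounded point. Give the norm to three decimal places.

2.671

At (-1, -3/2): F = (-4.500, 12.250).
Jacobian J = [[-2·p·q, -p^2 + 2], [-4·p, 10·q]].
At the point, J = [[-3.000, 1.000], [4.000, -15.000]] (det J = 41.000).
Solving J·Δ = −F gives Δ = (-1.348, 0.457).
Then the next iterate is (p, q)₁ = (-2.348, -1.043).
Re-evaluating at (-2.348, -1.043): F = (0.66417, -2.58696), so ‖F‖₂ = 2.671.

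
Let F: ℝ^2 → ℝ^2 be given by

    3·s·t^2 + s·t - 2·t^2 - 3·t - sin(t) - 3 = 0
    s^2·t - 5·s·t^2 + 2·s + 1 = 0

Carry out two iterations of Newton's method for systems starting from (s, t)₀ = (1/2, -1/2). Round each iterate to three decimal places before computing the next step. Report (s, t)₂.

(3.165, 0.645)

At (1/2, -1/2): F = (-1.39557, 1.250).
Jacobian J = [[3·t^2 + t, 6·s·t + s - 4·t - cos(t) - 3], [2·s·t - 5·t^2 + 2, s^2 - 10·s·t]].
At the point, J = [[0.250, -2.87758], [0.250, 2.750]] (det J = 1.40690).
Solving J·Δ = −F gives Δ = (0.171, -0.470).
Then the next iterate is (s, t)₁ = (0.671, -0.970).
Round to (0.671, -0.970) and repeat: F = (0.09625, -1.25145), J = [[1.85270, -2.91952], [-4.00624, 6.95894]].
Δ = (2.494, 1.615), so (s, t)₂ = (3.165, 0.645).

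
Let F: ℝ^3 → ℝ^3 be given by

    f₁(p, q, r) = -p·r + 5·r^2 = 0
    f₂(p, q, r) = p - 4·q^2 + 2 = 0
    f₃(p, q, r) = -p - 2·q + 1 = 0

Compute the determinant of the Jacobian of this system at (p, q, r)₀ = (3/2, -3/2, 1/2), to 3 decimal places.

35.000

J = [[-r, 0, -p + 10·r], [1, -8·q, 0], [-1, -2, 0]].
At the point, J = [[-0.500, 0.000, 3.500], [1.000, 12.000, 0.000], [-1.000, -2.000, 0.000]].
det J = 35.000.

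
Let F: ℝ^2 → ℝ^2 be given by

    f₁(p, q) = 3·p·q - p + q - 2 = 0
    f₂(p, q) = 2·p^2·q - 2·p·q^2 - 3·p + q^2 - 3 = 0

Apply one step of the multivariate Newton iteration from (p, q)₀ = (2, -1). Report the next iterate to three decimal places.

At (2, -1): F = (-11.000, -20.000).
Jacobian J = [[3·q - 1, 3·p + 1], [4·p·q - 2·q^2 - 3, 2·p^2 - 4·p·q + 2·q]].
At the point, J = [[-4.000, 7.000], [-13.000, 14.000]] (det J = 35.000).
Solving J·Δ = −F gives Δ = (0.400, 1.800).
Then the next iterate is (p, q)₁ = (2.400, 0.800).

(2.400, 0.800)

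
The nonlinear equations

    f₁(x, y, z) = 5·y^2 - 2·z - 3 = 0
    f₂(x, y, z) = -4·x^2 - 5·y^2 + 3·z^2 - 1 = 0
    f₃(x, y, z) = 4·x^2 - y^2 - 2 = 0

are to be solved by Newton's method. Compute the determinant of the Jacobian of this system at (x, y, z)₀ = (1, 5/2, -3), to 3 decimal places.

-4080.000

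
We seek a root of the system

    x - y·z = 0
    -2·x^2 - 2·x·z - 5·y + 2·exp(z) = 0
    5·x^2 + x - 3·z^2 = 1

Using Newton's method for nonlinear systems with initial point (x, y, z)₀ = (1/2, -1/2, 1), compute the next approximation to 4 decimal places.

At (1/2, -1/2, 1): F = (1.0000, 6.436564, -2.2500).
Jacobian J = [[1, -z, -y], [-4·x - 2·z, -5, -2·x + 2·exp(z)], [10·x + 1, 0, -6·z]].
At the point, J = [[1.0000, -1.0000, 0.5000], [-4.0000, -5.0000, 4.436564], [6.0000, 0.0000, -6.0000]] (det J = 42.380618).
Solving J·Δ = −F gives Δ = (0.1006, 0.9634, -0.2744).
Then the next iterate is (x, y, z)₁ = (0.6006, 0.4634, 0.7256).

(0.6006, 0.4634, 0.7256)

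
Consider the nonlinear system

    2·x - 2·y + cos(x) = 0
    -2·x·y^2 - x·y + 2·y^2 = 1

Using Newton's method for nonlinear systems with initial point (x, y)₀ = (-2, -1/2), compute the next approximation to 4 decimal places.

At (-2, -1/2): F = (-3.416147, -0.5000).
Jacobian J = [[-sin(x) + 2, -2], [-2·y^2 - y, -4·x·y - x + 4·y]].
At the point, J = [[2.909297, -2.0000], [0.0000, -4.0000]] (det J = -11.637190).
Solving J·Δ = −F gives Δ = (1.0883, -0.1250).
Then the next iterate is (x, y)₁ = (-0.9117, -0.6250).

(-0.9117, -0.6250)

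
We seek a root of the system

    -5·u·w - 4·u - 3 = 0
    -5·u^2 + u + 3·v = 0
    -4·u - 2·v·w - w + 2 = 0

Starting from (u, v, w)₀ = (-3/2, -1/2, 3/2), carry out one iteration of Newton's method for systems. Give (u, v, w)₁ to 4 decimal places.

At (-3/2, -1/2, 3/2): F = (14.2500, -14.2500, 8.0000).
Jacobian J = [[-5·w - 4, 0, -5·u], [-10·u + 1, 3, 0], [-4, -2·w, -2·v - 1]].
At the point, J = [[-11.5000, 0.0000, 7.5000], [16.0000, 3.0000, 0.0000], [-4.0000, -3.0000, 0.0000]] (det J = -270.0000).
Solving J·Δ = −F gives Δ = (0.5208, 1.9722, -1.1014).
Then the next iterate is (u, v, w)₁ = (-0.9792, 1.4722, 0.3986).

(-0.9792, 1.4722, 0.3986)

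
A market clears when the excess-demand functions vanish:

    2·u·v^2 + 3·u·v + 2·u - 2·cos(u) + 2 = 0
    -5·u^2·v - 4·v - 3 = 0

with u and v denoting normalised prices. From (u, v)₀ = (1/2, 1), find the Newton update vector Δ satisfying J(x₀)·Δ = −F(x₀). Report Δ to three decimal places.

(0.379, -1.933)

At (1/2, 1): F = (3.74483, -8.250).
Jacobian J = [[2·v^2 + 3·v + 2·sin(u) + 2, 4·u·v + 3·u], [-10·u·v, -5·u^2 - 4]].
At the point, J = [[7.95885, 3.500], [-5.000, -5.250]] (det J = -24.28397).
Solving J·Δ = −F gives Δ = (0.379, -1.933).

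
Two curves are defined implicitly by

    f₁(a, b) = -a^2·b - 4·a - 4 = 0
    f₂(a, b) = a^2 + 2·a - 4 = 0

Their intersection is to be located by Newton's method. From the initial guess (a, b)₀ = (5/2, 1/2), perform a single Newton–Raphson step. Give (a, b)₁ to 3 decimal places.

At (5/2, 1/2): F = (-17.125, 7.250).
Jacobian J = [[-2·a·b - 4, -a^2], [2·a + 2, 0]].
At the point, J = [[-6.500, -6.250], [7.000, 0.000]] (det J = 43.750).
Solving J·Δ = −F gives Δ = (-1.036, -1.663).
Then the next iterate is (a, b)₁ = (1.464, -1.163).

(1.464, -1.163)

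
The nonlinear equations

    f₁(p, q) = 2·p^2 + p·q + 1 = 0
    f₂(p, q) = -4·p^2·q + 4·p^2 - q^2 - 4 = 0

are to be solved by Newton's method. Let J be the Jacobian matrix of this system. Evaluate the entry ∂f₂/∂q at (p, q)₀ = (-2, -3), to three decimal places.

∂f₂/∂q = -4·p^2 - 2·q.
At (-2, -3) this is -10.000.

-10.000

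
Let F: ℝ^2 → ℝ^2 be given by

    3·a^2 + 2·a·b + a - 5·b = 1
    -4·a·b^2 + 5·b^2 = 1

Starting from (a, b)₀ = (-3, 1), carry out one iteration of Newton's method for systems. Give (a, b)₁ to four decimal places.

(-1.9458, 0.6534)

At (-3, 1): F = (12.0000, 16.0000).
Jacobian J = [[6·a + 2·b + 1, 2·a - 5], [-4·b^2, -8·a·b + 10·b]].
At the point, J = [[-15.0000, -11.0000], [-4.0000, 34.0000]] (det J = -554.0000).
Solving J·Δ = −F gives Δ = (1.0542, -0.3466).
Then the next iterate is (a, b)₁ = (-1.9458, 0.6534).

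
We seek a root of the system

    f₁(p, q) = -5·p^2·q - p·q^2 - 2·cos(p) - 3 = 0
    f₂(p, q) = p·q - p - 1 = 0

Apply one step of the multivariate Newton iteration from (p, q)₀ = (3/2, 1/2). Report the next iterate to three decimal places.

At (3/2, 1/2): F = (-9.14147, -1.750).
Jacobian J = [[-10·p·q - q^2 + 2·sin(p), -5·p^2 - 2·p·q], [q - 1, p]].
At the point, J = [[-5.75501, -12.750], [-0.500, 1.500]] (det J = -15.00752).
Solving J·Δ = −F gives Δ = (-2.400, 0.367).
Then the next iterate is (p, q)₁ = (-0.900, 0.867).

(-0.900, 0.867)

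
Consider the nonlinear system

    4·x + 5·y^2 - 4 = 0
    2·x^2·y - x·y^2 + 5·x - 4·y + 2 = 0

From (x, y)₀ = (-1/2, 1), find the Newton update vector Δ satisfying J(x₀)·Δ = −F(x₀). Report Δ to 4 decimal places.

(1.2500, -0.4000)

At (-1/2, 1): F = (-1.0000, -3.5000).
Jacobian J = [[4, 10·y], [4·x·y - y^2 + 5, 2·x^2 - 2·x·y - 4]].
At the point, J = [[4.0000, 10.0000], [2.0000, -2.5000]] (det J = -30.0000).
Solving J·Δ = −F gives Δ = (1.2500, -0.4000).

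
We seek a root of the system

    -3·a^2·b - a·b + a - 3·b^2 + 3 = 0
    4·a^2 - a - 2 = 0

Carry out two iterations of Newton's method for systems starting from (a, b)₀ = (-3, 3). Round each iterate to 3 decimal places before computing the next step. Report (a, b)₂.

(-0.854, 1.673)

At (-3, 3): F = (-99.000, 37.000).
Jacobian J = [[-6·a·b - b + 1, -3·a^2 - a - 6·b], [8·a - 1, 0]].
At the point, J = [[52.000, -42.000], [-25.000, 0.000]] (det J = -1050.000).
Solving J·Δ = −F gives Δ = (1.480, -0.525).
Then the next iterate is (a, b)₁ = (-1.520, 2.475).
Round to (-1.520, 2.475) and repeat: F = (-30.28960, 8.76160), J = [[21.097, -20.26120], [-13.160, 0.000]].
Δ = (0.666, -0.802), so (a, b)₂ = (-0.854, 1.673).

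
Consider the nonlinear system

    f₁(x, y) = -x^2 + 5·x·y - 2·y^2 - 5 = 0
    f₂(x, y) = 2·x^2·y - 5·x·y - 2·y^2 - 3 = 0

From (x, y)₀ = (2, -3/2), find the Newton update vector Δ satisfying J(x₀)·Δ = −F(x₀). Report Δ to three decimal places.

(1.615, 2.942)

At (2, -3/2): F = (-28.500, -4.500).
Jacobian J = [[-2·x + 5·y, 5·x - 4·y], [4·x·y - 5·y, 2·x^2 - 5·x - 4·y]].
At the point, J = [[-11.500, 16.000], [-4.500, 4.000]] (det J = 26.000).
Solving J·Δ = −F gives Δ = (1.615, 2.942).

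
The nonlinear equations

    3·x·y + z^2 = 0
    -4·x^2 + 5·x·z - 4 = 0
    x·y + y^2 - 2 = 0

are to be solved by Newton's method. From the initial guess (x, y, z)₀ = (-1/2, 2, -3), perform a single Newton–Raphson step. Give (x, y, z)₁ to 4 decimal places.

(-0.5129, 1.7216, -1.9433)

At (-1/2, 2, -3): F = (6.0000, 2.5000, 1.0000).
Jacobian J = [[3·y, 3·x, 2·z], [-8·x + 5·z, 0, 5·x], [y, x + 2·y, 0]].
At the point, J = [[6.0000, -1.5000, -6.0000], [-11.0000, 0.0000, -2.5000], [2.0000, 3.5000, 0.0000]] (det J = 291.0000).
Solving J·Δ = −F gives Δ = (-0.0129, -0.2784, 1.0567).
Then the next iterate is (x, y, z)₁ = (-0.5129, 1.7216, -1.9433).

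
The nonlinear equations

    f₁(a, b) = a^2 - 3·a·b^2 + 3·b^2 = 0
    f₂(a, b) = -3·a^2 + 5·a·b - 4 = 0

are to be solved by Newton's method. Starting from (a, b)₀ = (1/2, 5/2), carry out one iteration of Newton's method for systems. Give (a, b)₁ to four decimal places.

(0.6108, 1.4789)

At (1/2, 5/2): F = (9.6250, 1.5000).
Jacobian J = [[2·a - 3·b^2, -6·a·b + 6·b], [-6·a + 5·b, 5·a]].
At the point, J = [[-17.7500, 7.5000], [9.5000, 2.5000]] (det J = -115.6250).
Solving J·Δ = −F gives Δ = (0.1108, -1.0211).
Then the next iterate is (a, b)₁ = (0.6108, 1.4789).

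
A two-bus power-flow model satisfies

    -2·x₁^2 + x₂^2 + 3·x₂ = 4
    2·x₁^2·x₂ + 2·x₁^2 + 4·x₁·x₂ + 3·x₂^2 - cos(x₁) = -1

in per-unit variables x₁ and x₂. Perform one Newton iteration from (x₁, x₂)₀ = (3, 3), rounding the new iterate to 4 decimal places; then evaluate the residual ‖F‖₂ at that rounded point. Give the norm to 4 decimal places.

38.6703

At (3, 3): F = (-4.0000, 136.989992).
Jacobian J = [[-4·x₁, 2·x₂ + 3], [4·x₁·x₂ + 4·x₁ + 4·x₂ + sin(x₁), 2·x₁^2 + 4·x₁ + 6·x₂]].
At the point, J = [[-12.0000, 9.0000], [60.141120, 48.0000]] (det J = -1117.270080).
Solving J·Δ = −F gives Δ = (-1.2753, -1.2560).
Then the next iterate is (x₁, x₂)₁ = (1.7247, 1.7440).
Re-evaluating at (1.7247, 1.7440): F = (-1.675644, 38.633962), so ‖F‖₂ = 38.6703.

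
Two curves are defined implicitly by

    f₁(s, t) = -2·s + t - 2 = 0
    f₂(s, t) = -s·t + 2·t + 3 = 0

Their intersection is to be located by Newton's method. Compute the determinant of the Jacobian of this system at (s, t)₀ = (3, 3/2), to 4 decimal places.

J = [[-2, 1], [-t, -s + 2]].
At the point, J = [[-2.0000, 1.0000], [-1.5000, -1.0000]].
det J = 3.5000.

3.5000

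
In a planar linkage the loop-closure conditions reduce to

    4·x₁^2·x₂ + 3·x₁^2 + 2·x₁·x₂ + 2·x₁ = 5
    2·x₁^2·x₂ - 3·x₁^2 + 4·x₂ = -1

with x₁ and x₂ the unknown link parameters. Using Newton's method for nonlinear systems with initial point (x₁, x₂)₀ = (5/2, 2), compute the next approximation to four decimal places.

(1.5171, 1.3736)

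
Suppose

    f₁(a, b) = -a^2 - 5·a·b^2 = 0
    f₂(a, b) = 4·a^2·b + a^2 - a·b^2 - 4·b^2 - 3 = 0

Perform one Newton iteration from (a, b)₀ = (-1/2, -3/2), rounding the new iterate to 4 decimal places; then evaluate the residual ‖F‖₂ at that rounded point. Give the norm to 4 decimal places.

3.7656

At (-1/2, -3/2): F = (5.3750, -12.1250).
Jacobian J = [[-2·a - 5·b^2, -10·a·b], [8·a·b + 2·a - b^2, 4·a^2 - 2·a·b - 8·b]].
At the point, J = [[-10.2500, -7.5000], [2.7500, 11.5000]] (det J = -97.2500).
Solving J·Δ = −F gives Δ = (-0.2995, 1.1260).
Then the next iterate is (a, b)₁ = (-0.7995, -0.3740).
Re-evaluating at (-0.7995, -0.3740): F = (-0.080046, -3.764716), so ‖F‖₂ = 3.7656.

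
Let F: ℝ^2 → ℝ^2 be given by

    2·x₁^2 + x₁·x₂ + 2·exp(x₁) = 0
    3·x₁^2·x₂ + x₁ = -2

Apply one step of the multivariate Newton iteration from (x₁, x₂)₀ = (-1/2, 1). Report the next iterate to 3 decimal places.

(1.922, 4.458)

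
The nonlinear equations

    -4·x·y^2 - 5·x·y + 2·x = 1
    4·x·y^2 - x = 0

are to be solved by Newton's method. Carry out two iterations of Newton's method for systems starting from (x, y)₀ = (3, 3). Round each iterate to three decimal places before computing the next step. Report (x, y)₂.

(-0.145, 1.614)

At (3, 3): F = (-148.000, 105.000).
Jacobian J = [[-4·y^2 - 5·y + 2, -8·x·y - 5·x], [4·y^2 - 1, 8·x·y]].
At the point, J = [[-49.000, -87.000], [35.000, 72.000]] (det J = -483.000).
Solving J·Δ = −F gives Δ = (-3.149, 0.072).
Then the next iterate is (x, y)₁ = (-0.149, 3.072).
Round to (-0.149, 3.072) and repeat: F = (6.61520, -5.47556), J = [[-51.10874, 4.40682], [36.74874, -3.66182]].
Δ = (0.004, -1.458), so (x, y)₂ = (-0.145, 1.614).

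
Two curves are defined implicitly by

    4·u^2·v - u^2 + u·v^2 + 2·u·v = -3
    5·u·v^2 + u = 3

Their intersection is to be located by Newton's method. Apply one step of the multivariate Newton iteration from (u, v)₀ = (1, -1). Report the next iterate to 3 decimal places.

At (1, -1): F = (-3.000, 3.000).
Jacobian J = [[8·u·v - 2·u + v^2 + 2·v, 4·u^2 + 2·u·v + 2·u], [5·v^2 + 1, 10·u·v]].
At the point, J = [[-11.000, 4.000], [6.000, -10.000]] (det J = 86.000).
Solving J·Δ = −F gives Δ = (-0.209, 0.174).
Then the next iterate is (u, v)₁ = (0.791, -0.826).

(0.791, -0.826)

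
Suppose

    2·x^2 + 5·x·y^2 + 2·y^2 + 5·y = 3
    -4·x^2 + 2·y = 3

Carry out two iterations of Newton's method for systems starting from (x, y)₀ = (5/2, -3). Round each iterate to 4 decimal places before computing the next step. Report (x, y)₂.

(-1.4053, -4.6437)

At (5/2, -3): F = (125.0000, -34.0000).
Jacobian J = [[4·x + 5·y^2, 10·x·y + 4·y + 5], [-8·x, 2]].
At the point, J = [[55.0000, -82.0000], [-20.0000, 2.0000]] (det J = -1530.0000).
Solving J·Δ = −F gives Δ = (-1.6588, 0.4118).
Then the next iterate is (x, y)₁ = (0.8412, -2.5882).
Round to (0.8412, -2.5882) and repeat: F = (27.046859, -11.006870), J = [[36.858696, -27.124738], [-6.7296, 2.0000]].
Δ = (-2.2465, -2.0555), so (x, y)₂ = (-1.4053, -4.6437).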